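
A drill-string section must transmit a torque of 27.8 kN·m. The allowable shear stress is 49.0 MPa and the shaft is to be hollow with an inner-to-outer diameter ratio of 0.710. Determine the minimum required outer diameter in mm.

157 mm

For a hollow shaft with d_i/d_o = 0.710: τ_max = 16T/(π d_o³ (1−k⁴)), so d_o = [16T/(π τ_allow (1−k⁴))]^(1/3) = [16·27800/(π·4.90×10^7·0.7459)]^(1/3) = 0.1571 m.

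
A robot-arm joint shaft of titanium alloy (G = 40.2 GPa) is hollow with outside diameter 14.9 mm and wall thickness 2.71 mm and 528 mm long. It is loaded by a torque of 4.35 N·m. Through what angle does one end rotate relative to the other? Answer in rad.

0.0141 rad

J = π(d_o⁴ − d_i⁴)/32 = π(0.0149⁴ − 0.00948⁴)/32 = 4.046×10^-9 m⁴.
θ = T·L/(G·J) = 4.350 × 0.528 / (40.2×10⁹ × 4.046×10^-9) = 0.01412 rad.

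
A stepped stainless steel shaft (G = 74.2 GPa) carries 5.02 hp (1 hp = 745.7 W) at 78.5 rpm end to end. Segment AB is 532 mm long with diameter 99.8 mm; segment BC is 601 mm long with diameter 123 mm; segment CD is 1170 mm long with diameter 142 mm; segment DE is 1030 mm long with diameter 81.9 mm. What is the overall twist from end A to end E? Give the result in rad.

0.00211 rad

ω = 2π·78.5/60 = 8.221 rad/s, so T = P/ω = 5.02×745.7 / 8.221 = 455.4 N·m.
J_AB = π(0.0998)⁴/32 = 9.74×10^-6 m⁴; J_BC = π(0.123)⁴/32 = 2.25×10^-5 m⁴; J_CD = π(0.142)⁴/32 = 3.99×10^-5 m⁴; J_DE = π(0.0819)⁴/32 = 4.42×10^-6 m⁴.
θ = (T/G)·Σ L_i/J_i = (455.4/74.2×10⁹)·(0.532/9.74×10^-6 + 0.601/2.25×10^-5 + 1.17/3.99×10^-5 + 1.03/4.42×10^-6) = 2.110×10^-3 rad.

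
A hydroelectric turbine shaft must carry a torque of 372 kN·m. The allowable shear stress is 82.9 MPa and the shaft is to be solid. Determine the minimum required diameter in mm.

284 mm

For a solid shaft τ_max = 16T/(πd³), so d = (16T/(π τ_allow))^(1/3) = (16·372000/(π·8.29×10^7))^(1/3) = 0.2838 m.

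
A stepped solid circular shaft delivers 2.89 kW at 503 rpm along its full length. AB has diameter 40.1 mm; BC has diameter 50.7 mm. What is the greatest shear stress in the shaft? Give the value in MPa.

4.33 MPa

ω = 2π·503/60 = 52.67 rad/s, so T = P/ω = 2.89×10³ / 52.67 = 54.87 N·m.
Under the same torque, τ_max = 16T/(πd³) is largest where d is smallest — segment AB (d = 40.1 mm).
τ_max = 16·54.87/(π·(0.0401)³) = 4.333×10^6 Pa.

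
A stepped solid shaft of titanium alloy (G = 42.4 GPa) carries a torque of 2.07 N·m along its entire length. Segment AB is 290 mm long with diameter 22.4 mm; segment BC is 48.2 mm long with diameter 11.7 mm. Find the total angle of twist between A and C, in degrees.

0.106°

J_AB = π(0.0224)⁴/32 = 2.47×10^-8 m⁴; J_BC = π(0.0117)⁴/32 = 1.84×10^-9 m⁴.
θ = (T/G)·Σ L_i/J_i = (2.070/42.4×10⁹)·(0.290/2.47×10^-8 + 0.0482/1.84×10^-9) = 1.852×10^-3 rad.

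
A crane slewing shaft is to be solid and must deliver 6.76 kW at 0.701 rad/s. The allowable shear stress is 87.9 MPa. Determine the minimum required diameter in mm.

ω = 0.701 rad/s, so T = P/ω = 6.76×10³ / 0.7010 = 9643 N·m.
For a solid shaft τ_max = 16T/(πd³), so d = (16T/(π τ_allow))^(1/3) = (16·9643/(π·8.79×10^7))^(1/3) = 0.08236 m.

82.4 mm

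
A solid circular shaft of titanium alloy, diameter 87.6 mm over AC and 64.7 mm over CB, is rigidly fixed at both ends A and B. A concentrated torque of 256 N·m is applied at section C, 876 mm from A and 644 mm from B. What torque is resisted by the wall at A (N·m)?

182 N·m

Compatibility: T_A·a/J_AC = T_B·b/J_CB with T_A + T_B = T₀.
J_AC = 5.78×10^-6 m⁴, J_CB = 1.72×10^-6 m⁴, so T_A = T₀·(J_AC/a)/((J_AC/a)+(J_CB/b)) = 182.2 N·m, T_B = 73.77 N·m.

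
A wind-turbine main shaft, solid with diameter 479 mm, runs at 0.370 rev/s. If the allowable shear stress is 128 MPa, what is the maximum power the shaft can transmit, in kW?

J = πd⁴/32 = π(0.479)⁴/32 = 5.168×10^-3 m⁴.
T_max = τ_allow·J/r = 1.28×10^8 × 5.168×10^-3 / 0.239 = 2.762e6 N·m.
ω = 2π·0.370 = 2.325 rad/s, so P_max = T_max·ω = 6.421×10^6 W.

6420 kW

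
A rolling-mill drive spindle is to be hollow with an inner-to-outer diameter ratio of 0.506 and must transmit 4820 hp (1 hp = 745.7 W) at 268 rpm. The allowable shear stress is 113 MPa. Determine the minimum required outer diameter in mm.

ω = 2π·268/60 = 28.06 rad/s, so T = P/ω = 4820×745.7 / 28.06 = 128100 N·m.
For a hollow shaft with d_i/d_o = 0.506: τ_max = 16T/(π d_o³ (1−k⁴)), so d_o = [16T/(π τ_allow (1−k⁴))]^(1/3) = [16·128100/(π·1.13×10^8·0.9344)]^(1/3) = 0.1835 m.

183 mm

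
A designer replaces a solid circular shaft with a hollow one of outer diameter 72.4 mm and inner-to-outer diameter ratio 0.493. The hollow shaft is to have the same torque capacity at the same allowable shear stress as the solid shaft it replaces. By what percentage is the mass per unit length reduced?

Equal τ_max and T ⇒ the solid shaft needs d_s³ = d_o³(1−k⁴), so d_s = 72.4·(1−0.493⁴)^(1/3) = 70.95 mm.
Area ratio A_h/A_s = d_o²(1−k²)/d_s² = (1−k²)/(1−k⁴)^(2/3) = 0.7883.
Mass saving = 1 − 0.7883 = 21.2 %.

21.2 %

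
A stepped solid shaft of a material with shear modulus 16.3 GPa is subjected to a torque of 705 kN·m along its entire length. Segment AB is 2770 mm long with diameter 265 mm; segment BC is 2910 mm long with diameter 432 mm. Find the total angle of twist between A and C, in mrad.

J_AB = π(0.265)⁴/32 = 4.84×10^-4 m⁴; J_BC = π(0.432)⁴/32 = 3.42×10^-3 m⁴.
θ = (T/G)·Σ L_i/J_i = (705000/16.3×10⁹)·(2.77/4.84×10^-4 + 2.91/3.42×10^-3) = 0.2843 rad.

284 mrad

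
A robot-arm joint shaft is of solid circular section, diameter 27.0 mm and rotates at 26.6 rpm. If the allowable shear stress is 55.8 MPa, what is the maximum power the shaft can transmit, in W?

J = πd⁴/32 = π(0.0270)⁴/32 = 5.217×10^-8 m⁴.
T_max = τ_allow·J/r = 5.58×10^7 × 5.217×10^-8 / 0.0135 = 215.7 N·m.
ω = 2π·26.6/60 = 2.786 rad/s, so P_max = T_max·ω = 600.7 W.

601 W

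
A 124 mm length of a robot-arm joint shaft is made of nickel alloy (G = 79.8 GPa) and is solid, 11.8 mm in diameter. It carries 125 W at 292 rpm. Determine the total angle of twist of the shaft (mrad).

ω = 2π·292/60 = 30.58 rad/s, so T = P/ω = 125 / 30.58 = 4.088 N·m.
J = πd⁴/32 = π(0.0118)⁴/32 = 1.903×10^-9 m⁴.
θ = T·L/(G·J) = 4.088 × 0.124 / (79.8×10⁹ × 1.903×10^-9) = 3.337×10^-3 rad.

3.34 mrad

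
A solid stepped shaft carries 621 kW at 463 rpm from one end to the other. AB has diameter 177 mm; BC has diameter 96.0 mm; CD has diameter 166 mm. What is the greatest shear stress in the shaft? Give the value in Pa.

ω = 2π·463/60 = 48.49 rad/s, so T = P/ω = 621×10³ / 48.49 = 12810 N·m.
Under the same torque, τ_max = 16T/(πd³) is largest where d is smallest — segment BC (d = 96.0 mm).
τ_max = 16·12810/(π·(0.0960)³) = 7.373×10^7 Pa.

7.37e7 Pa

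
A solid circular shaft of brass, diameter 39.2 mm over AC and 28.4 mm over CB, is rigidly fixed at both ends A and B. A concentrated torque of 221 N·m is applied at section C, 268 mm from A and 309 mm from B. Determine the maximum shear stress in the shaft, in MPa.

Compatibility: T_A·a/J_AC = T_B·b/J_CB with T_A + T_B = T₀.
J_AC = 2.32×10^-7 m⁴, J_CB = 6.39×10^-8 m⁴, so T_A = T₀·(J_AC/a)/((J_AC/a)+(J_CB/b)) = 178.4 N·m, T_B = 42.62 N·m.
τ in each portion: τ_AC = 1.51×10^7 Pa, τ_CB = 9.48×10^6 Pa; maximum is in AC.
τ_max = T_AC·r/J = 178.4·0.0196/2.32×10^-7 = 1.508×10^7 Pa.

15.1 MPa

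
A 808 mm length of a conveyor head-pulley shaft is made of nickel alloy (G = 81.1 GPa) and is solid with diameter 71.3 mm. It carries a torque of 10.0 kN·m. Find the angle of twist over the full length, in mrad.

J = πd⁴/32 = π(0.0713)⁴/32 = 2.537×10^-6 m⁴.
θ = T·L/(G·J) = 10000 × 0.808 / (81.1×10⁹ × 2.537×10^-6) = 0.03927 rad.

39.3 mrad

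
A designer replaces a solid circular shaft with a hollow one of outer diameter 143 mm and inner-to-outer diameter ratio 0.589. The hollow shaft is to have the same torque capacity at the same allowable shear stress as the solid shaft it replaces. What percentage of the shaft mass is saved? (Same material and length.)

Equal τ_max and T ⇒ the solid shaft needs d_s³ = d_o³(1−k⁴), so d_s = 143·(1−0.589⁴)^(1/3) = 137.0 mm.
Area ratio A_h/A_s = d_o²(1−k²)/d_s² = (1−k²)/(1−k⁴)^(2/3) = 0.7114.
Mass saving = 1 − 0.7114 = 28.9 %.

28.9 %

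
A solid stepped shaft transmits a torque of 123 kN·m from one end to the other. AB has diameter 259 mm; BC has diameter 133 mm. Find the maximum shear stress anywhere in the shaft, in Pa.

Under the same torque, τ_max = 16T/(πd³) is largest where d is smallest — segment BC (d = 133 mm).
τ_max = 16·123000/(π·(0.133)³) = 2.663×10^8 Pa.

2.66e8 Pa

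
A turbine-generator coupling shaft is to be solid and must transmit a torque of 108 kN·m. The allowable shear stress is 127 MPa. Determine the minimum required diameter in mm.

For a solid shaft τ_max = 16T/(πd³), so d = (16T/(π τ_allow))^(1/3) = (16·108000/(π·1.27×10^8))^(1/3) = 0.1630 m.

163 mm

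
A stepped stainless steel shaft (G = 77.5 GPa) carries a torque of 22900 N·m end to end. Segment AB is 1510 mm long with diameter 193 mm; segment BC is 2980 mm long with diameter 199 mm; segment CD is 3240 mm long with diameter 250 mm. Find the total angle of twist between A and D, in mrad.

11.5 mrad

J_AB = π(0.193)⁴/32 = 1.36×10^-4 m⁴; J_BC = π(0.199)⁴/32 = 1.54×10^-4 m⁴; J_CD = π(0.250)⁴/32 = 3.83×10^-4 m⁴.
θ = (T/G)·Σ L_i/J_i = (22900/77.5×10⁹)·(1.51/1.36×10^-4 + 2.98/1.54×10^-4 + 3.24/3.83×10^-4) = 0.01149 rad.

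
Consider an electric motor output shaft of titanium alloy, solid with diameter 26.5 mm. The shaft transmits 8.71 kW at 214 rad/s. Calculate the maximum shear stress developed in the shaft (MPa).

ω = 214 rad/s, so T = P/ω = 8.71×10³ / 214.0 = 40.70 N·m.
J = πd⁴/32 = π(0.0265)⁴/32 = 4.842×10^-8 m⁴.
τ_max = T·r/J = 40.70 × 0.0132 / 4.842×10^-8 = 1.114×10^7 Pa.

11.1 MPa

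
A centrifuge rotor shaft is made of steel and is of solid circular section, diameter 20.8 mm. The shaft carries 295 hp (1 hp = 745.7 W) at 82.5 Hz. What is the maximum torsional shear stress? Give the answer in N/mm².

240 N/mm²

ω = 2π·82.5 = 518.4 rad/s, so T = P/ω = 295×745.7 / 518.4 = 424.4 N·m.
J = πd⁴/32 = π(0.0208)⁴/32 = 1.838×10^-8 m⁴.
τ_max = T·r/J = 424.4 × 0.0104 / 1.838×10^-8 = 2.402×10^8 Pa.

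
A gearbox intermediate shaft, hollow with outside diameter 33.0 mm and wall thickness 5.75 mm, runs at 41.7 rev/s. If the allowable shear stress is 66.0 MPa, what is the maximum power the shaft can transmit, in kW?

J = π(d_o⁴ − d_i⁴)/32 = π(0.0330⁴ − 0.0215⁴)/32 = 9.545×10^-8 m⁴.
T_max = τ_allow·J/r = 6.60×10^7 × 9.545×10^-8 / 0.0165 = 381.8 N·m.
ω = 2π·41.7 = 262.0 rad/s, so P_max = T_max·ω = 1.000×10^5 W.

100 kW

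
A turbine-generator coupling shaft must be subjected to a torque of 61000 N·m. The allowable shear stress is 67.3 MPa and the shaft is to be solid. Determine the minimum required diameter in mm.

For a solid shaft τ_max = 16T/(πd³), so d = (16T/(π τ_allow))^(1/3) = (16·61000/(π·6.73×10^7))^(1/3) = 0.1665 m.

167 mm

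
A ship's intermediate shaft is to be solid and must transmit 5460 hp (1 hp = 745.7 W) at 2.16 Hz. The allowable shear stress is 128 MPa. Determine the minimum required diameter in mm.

229 mm

ω = 2π·2.16 = 13.57 rad/s, so T = P/ω = 5460×745.7 / 13.57 = 300000 N·m.
For a solid shaft τ_max = 16T/(πd³), so d = (16T/(π τ_allow))^(1/3) = (16·300000/(π·1.28×10^8))^(1/3) = 0.2285 m.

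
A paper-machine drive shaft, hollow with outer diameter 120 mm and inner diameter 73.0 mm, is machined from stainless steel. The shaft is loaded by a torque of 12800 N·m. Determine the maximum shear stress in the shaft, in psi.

6340 psi

J = π(d_o⁴ − d_i⁴)/32 = π(0.120⁴ − 0.0730⁴)/32 = 1.757×10^-5 m⁴.
τ_max = T·r/J = 12800 × 0.0600 / 1.757×10^-5 = 4.371×10^7 Pa.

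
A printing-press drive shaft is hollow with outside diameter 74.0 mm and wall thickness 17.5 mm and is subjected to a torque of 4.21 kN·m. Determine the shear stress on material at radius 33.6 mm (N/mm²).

J = π(d_o⁴ − d_i⁴)/32 = π(0.0740⁴ − 0.0390⁴)/32 = 2.717×10^-6 m⁴.
Shear stress varies linearly with radius: τ = T·r/J = 4210 × 0.0336 / 2.717×10^-6 = 5.207×10^7 Pa.

52.1 N/mm²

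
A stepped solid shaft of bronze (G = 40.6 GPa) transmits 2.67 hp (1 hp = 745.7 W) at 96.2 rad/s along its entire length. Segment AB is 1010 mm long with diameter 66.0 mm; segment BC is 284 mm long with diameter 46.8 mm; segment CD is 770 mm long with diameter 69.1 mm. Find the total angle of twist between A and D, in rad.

7.59e-4 rad

ω = 96.2 rad/s, so T = P/ω = 2.67×745.7 / 96.20 = 20.70 N·m.
J_AB = π(0.0660)⁴/32 = 1.86×10^-6 m⁴; J_BC = π(0.0468)⁴/32 = 4.71×10^-7 m⁴; J_CD = π(0.0691)⁴/32 = 2.24×10^-6 m⁴.
θ = (T/G)·Σ L_i/J_i = (20.70/40.6×10⁹)·(1.01/1.86×10^-6 + 0.284/4.71×10^-7 + 0.770/2.24×10^-6) = 7.592×10^-4 rad.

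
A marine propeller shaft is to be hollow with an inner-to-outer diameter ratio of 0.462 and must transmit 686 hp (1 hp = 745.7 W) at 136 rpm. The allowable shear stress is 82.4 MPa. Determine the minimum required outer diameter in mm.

132 mm

ω = 2π·136/60 = 14.24 rad/s, so T = P/ω = 686×745.7 / 14.24 = 35920 N·m.
For a hollow shaft with d_i/d_o = 0.462: τ_max = 16T/(π d_o³ (1−k⁴)), so d_o = [16T/(π τ_allow (1−k⁴))]^(1/3) = [16·35920/(π·8.24×10^7·0.9544)]^(1/3) = 0.1325 m.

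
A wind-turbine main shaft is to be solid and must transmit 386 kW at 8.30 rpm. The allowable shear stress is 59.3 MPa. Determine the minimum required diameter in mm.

337 mm

ω = 2π·8.30/60 = 0.8692 rad/s, so T = P/ω = 386×10³ / 0.8692 = 444100 N·m.
For a solid shaft τ_max = 16T/(πd³), so d = (16T/(π τ_allow))^(1/3) = (16·444100/(π·5.93×10^7))^(1/3) = 0.3366 m.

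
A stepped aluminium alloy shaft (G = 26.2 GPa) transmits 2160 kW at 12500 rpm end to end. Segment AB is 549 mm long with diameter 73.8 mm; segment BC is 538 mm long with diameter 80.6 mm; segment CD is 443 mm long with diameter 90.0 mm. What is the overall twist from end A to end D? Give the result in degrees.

ω = 2π·12500/60 = 1309 rad/s, so T = P/ω = 2160×10³ / 1309 = 1650 N·m.
J_AB = π(0.0738)⁴/32 = 2.91×10^-6 m⁴; J_BC = π(0.0806)⁴/32 = 4.14×10^-6 m⁴; J_CD = π(0.0900)⁴/32 = 6.44×10^-6 m⁴.
θ = (T/G)·Σ L_i/J_i = (1650/26.2×10⁹)·(0.549/2.91×10^-6 + 0.538/4.14×10^-6 + 0.443/6.44×10^-6) = 0.02438 rad.

1.40°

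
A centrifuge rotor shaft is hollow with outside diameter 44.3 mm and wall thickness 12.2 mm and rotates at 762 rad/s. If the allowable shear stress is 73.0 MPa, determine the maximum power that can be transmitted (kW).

J = π(d_o⁴ − d_i⁴)/32 = π(0.0443⁴ − 0.0199⁴)/32 = 3.627×10^-7 m⁴.
T_max = τ_allow·J/r = 7.30×10^7 × 3.627×10^-7 / 0.0221 = 1195 N·m.
ω = 762 rad/s, so P_max = T_max·ω = 9.109×10^5 W.

911 kW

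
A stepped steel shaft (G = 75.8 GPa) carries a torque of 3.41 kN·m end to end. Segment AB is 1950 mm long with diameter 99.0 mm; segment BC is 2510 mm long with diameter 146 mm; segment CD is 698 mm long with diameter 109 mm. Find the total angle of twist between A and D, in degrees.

0.808°

J_AB = π(0.0990)⁴/32 = 9.43×10^-6 m⁴; J_BC = π(0.146)⁴/32 = 4.46×10^-5 m⁴; J_CD = π(0.109)⁴/32 = 1.39×10^-5 m⁴.
θ = (T/G)·Σ L_i/J_i = (3410/75.8×10⁹)·(1.95/9.43×10^-6 + 2.51/4.46×10^-5 + 0.698/1.39×10^-5) = 0.01410 rad.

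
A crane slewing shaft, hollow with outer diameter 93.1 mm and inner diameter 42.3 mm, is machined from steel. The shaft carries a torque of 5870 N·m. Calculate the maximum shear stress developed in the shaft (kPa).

J = π(d_o⁴ − d_i⁴)/32 = π(0.0931⁴ − 0.0423⁴)/32 = 7.061×10^-6 m⁴.
τ_max = T·r/J = 5870 × 0.0465 / 7.061×10^-6 = 3.870×10^7 Pa.

38700 kPa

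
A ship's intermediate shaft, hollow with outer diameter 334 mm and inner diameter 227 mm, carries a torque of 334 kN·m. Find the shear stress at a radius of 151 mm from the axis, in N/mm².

J = π(d_o⁴ − d_i⁴)/32 = π(0.334⁴ − 0.227⁴)/32 = 9.611×10^-4 m⁴.
Shear stress varies linearly with radius: τ = T·r/J = 334000 × 0.151 / 9.611×10^-4 = 5.248×10^7 Pa.

52.5 N/mm²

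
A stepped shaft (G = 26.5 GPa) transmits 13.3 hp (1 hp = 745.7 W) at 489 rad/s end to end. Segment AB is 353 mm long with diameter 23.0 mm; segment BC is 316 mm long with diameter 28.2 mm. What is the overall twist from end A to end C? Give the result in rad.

ω = 489 rad/s, so T = P/ω = 13.3×745.7 / 489.0 = 20.28 N·m.
J_AB = π(0.0230)⁴/32 = 2.75×10^-8 m⁴; J_BC = π(0.0282)⁴/32 = 6.21×10^-8 m⁴.
θ = (T/G)·Σ L_i/J_i = (20.28/26.5×10⁹)·(0.353/2.75×10^-8 + 0.316/6.21×10^-8) = 0.01373 rad.

0.0137 rad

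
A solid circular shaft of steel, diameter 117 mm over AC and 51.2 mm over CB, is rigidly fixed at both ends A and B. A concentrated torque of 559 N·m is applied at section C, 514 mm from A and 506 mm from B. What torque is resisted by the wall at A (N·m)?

539 N·m

Compatibility: T_A·a/J_AC = T_B·b/J_CB with T_A + T_B = T₀.
J_AC = 1.84×10^-5 m⁴, J_CB = 6.75×10^-7 m⁴, so T_A = T₀·(J_AC/a)/((J_AC/a)+(J_CB/b)) = 538.9 N·m, T_B = 20.08 N·m.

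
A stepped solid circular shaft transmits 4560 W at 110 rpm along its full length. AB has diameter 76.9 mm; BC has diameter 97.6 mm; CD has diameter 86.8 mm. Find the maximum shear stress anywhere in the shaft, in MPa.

4.43 MPa

ω = 2π·110/60 = 11.52 rad/s, so T = P/ω = 4560 / 11.52 = 395.9 N·m.
Under the same torque, τ_max = 16T/(πd³) is largest where d is smallest — segment AB (d = 76.9 mm).
τ_max = 16·395.9/(π·(0.0769)³) = 4.433×10^6 Pa.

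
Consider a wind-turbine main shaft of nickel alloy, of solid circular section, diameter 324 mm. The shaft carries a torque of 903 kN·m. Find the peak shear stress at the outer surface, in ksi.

19.6 ksi

J = πd⁴/32 = π(0.324)⁴/32 = 1.082×10^-3 m⁴.
τ_max = T·r/J = 903000 × 0.162 / 1.082×10^-3 = 1.352×10^8 Pa.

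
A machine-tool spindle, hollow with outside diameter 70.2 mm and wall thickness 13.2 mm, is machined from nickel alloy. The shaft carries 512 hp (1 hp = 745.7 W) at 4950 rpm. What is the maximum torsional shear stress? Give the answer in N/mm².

ω = 2π·4950/60 = 518.4 rad/s, so T = P/ω = 512×745.7 / 518.4 = 736.5 N·m.
J = π(d_o⁴ − d_i⁴)/32 = π(0.0702⁴ − 0.0438⁴)/32 = 2.023×10^-6 m⁴.
τ_max = T·r/J = 736.5 × 0.0351 / 2.023×10^-6 = 1.278×10^7 Pa.

12.8 N/mm²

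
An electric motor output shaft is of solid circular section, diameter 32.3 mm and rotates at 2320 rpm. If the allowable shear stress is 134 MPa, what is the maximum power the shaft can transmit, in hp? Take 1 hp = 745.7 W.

J = πd⁴/32 = π(0.0323)⁴/32 = 1.069×10^-7 m⁴.
T_max = τ_allow·J/r = 1.34×10^8 × 1.069×10^-7 / 0.0161 = 886.6 N·m.
ω = 2π·2320/60 = 242.9 rad/s, so P_max = T_max·ω = 2.154×10^5 W.

289 hp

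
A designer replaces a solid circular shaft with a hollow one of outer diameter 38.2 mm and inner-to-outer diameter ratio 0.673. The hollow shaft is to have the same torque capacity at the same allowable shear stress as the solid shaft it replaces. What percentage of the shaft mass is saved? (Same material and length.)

Equal τ_max and T ⇒ the solid shaft needs d_s³ = d_o³(1−k⁴), so d_s = 38.2·(1−0.673⁴)^(1/3) = 35.39 mm.
Area ratio A_h/A_s = d_o²(1−k²)/d_s² = (1−k²)/(1−k⁴)^(2/3) = 0.6376.
Mass saving = 1 − 0.6376 = 36.2 %.

36.2 %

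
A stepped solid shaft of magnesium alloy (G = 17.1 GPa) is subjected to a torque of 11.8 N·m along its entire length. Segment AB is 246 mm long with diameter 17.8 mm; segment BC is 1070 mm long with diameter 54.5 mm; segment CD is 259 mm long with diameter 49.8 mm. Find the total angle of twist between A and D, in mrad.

J_AB = π(0.0178)⁴/32 = 9.86×10^-9 m⁴; J_BC = π(0.0545)⁴/32 = 8.66×10^-7 m⁴; J_CD = π(0.0498)⁴/32 = 6.04×10^-7 m⁴.
θ = (T/G)·Σ L_i/J_i = (11.80/17.1×10⁹)·(0.246/9.86×10^-9 + 1.07/8.66×10^-7 + 0.259/6.04×10^-7) = 0.01837 rad.

18.4 mrad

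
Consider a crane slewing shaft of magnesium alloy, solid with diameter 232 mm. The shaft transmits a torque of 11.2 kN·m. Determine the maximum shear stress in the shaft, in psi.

663 psi

J = πd⁴/32 = π(0.232)⁴/32 = 2.844×10^-4 m⁴.
τ_max = T·r/J = 11200 × 0.116 / 2.844×10^-4 = 4.568×10^6 Pa.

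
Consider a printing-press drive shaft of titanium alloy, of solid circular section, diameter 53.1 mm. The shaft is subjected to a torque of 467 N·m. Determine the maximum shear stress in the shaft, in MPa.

J = πd⁴/32 = π(0.0531)⁴/32 = 7.805×10^-7 m⁴.
τ_max = T·r/J = 467.0 × 0.0266 / 7.805×10^-7 = 1.589×10^7 Pa.

15.9 MPa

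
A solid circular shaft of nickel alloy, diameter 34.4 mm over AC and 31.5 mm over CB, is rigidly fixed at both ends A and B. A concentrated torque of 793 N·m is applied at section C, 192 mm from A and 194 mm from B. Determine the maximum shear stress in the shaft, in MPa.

58.5 MPa

Compatibility: T_A·a/J_AC = T_B·b/J_CB with T_A + T_B = T₀.
J_AC = 1.37×10^-7 m⁴, J_CB = 9.67×10^-8 m⁴, so T_A = T₀·(J_AC/a)/((J_AC/a)+(J_CB/b)) = 467.6 N·m, T_B = 325.4 N·m.
τ in each portion: τ_AC = 5.85×10^7 Pa, τ_CB = 5.30×10^7 Pa; maximum is in AC.
τ_max = T_AC·r/J = 467.6·0.0172/1.37×10^-7 = 5.850×10^7 Pa.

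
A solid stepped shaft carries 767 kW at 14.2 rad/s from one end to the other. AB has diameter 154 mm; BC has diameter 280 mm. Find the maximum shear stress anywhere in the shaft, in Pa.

7.53e7 Pa

ω = 14.2 rad/s, so T = P/ω = 767×10³ / 14.20 = 54010 N·m.
Under the same torque, τ_max = 16T/(πd³) is largest where d is smallest — segment AB (d = 154 mm).
τ_max = 16·54010/(π·(0.154)³) = 7.532×10^7 Pa.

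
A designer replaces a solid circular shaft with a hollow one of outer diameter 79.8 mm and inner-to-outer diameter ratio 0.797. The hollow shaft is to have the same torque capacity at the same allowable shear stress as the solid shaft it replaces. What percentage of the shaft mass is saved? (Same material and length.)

Equal τ_max and T ⇒ the solid shaft needs d_s³ = d_o³(1−k⁴), so d_s = 79.8·(1−0.797⁴)^(1/3) = 67.18 mm.
Area ratio A_h/A_s = d_o²(1−k²)/d_s² = (1−k²)/(1−k⁴)^(2/3) = 0.5148.
Mass saving = 1 − 0.5148 = 48.5 %.

48.5 %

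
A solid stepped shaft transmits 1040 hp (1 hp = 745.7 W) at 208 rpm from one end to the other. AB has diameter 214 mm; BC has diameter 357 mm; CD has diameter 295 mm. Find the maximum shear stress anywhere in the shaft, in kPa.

18500 kPa

ω = 2π·208/60 = 21.78 rad/s, so T = P/ω = 1040×745.7 / 21.78 = 35600 N·m.
Under the same torque, τ_max = 16T/(πd³) is largest where d is smallest — segment AB (d = 214 mm).
τ_max = 16·35600/(π·(0.214)³) = 1.850×10^7 Pa.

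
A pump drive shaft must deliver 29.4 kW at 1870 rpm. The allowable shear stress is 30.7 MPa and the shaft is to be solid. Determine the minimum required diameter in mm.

29.2 mm

ω = 2π·1870/60 = 195.8 rad/s, so T = P/ω = 29.4×10³ / 195.8 = 150.1 N·m.
For a solid shaft τ_max = 16T/(πd³), so d = (16T/(π τ_allow))^(1/3) = (16·150.1/(π·3.07×10^7))^(1/3) = 0.02920 m.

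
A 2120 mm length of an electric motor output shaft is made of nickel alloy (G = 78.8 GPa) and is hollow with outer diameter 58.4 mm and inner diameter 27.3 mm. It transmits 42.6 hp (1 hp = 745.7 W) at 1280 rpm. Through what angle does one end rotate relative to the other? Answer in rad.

ω = 2π·1280/60 = 134.0 rad/s, so T = P/ω = 42.6×745.7 / 134.0 = 237.0 N·m.
J = π(d_o⁴ − d_i⁴)/32 = π(0.0584⁴ − 0.0273⁴)/32 = 1.087×10^-6 m⁴.
θ = T·L/(G·J) = 237.0 × 2.12 / (78.8×10⁹ × 1.087×10^-6) = 5.863×10^-3 rad.

0.00586 rad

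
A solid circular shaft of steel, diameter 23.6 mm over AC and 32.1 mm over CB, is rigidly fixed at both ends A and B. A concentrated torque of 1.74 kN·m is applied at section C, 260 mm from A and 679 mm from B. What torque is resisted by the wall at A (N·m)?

753 N·m

Compatibility: T_A·a/J_AC = T_B·b/J_CB with T_A + T_B = T₀.
J_AC = 3.05×10^-8 m⁴, J_CB = 1.04×10^-7 m⁴, so T_A = T₀·(J_AC/a)/((J_AC/a)+(J_CB/b)) = 753.0 N·m, T_B = 987.0 N·m.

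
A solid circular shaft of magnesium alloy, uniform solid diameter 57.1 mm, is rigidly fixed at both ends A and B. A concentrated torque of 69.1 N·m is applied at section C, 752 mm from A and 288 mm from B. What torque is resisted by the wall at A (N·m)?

With uniform GJ and both ends fixed, compatibility θ_AC = θ_CB gives T_A·a = T_B·b, together with T_A + T_B = T₀.
T_A = T₀·b/(a+b) = 69.10·288/1040 = 19.14 N·m; T_B = 49.96 N·m.

19.1 N·m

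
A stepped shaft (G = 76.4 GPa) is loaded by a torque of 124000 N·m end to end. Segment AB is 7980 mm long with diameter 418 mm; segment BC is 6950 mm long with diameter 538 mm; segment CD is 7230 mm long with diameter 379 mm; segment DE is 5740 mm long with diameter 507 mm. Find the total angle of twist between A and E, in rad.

0.0129 rad

J_AB = π(0.418)⁴/32 = 3.00×10^-3 m⁴; J_BC = π(0.538)⁴/32 = 8.22×10^-3 m⁴; J_CD = π(0.379)⁴/32 = 2.03×10^-3 m⁴; J_DE = π(0.507)⁴/32 = 6.49×10^-3 m⁴.
θ = (T/G)·Σ L_i/J_i = (124000/76.4×10⁹)·(7.98/3.00×10^-3 + 6.95/8.22×10^-3 + 7.23/2.03×10^-3 + 5.74/6.49×10^-3) = 0.01292 rad.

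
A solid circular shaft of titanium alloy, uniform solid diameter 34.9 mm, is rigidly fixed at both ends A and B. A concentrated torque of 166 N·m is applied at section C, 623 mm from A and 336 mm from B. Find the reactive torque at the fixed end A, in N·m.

58.2 N·m

With uniform GJ and both ends fixed, compatibility θ_AC = θ_CB gives T_A·a = T_B·b, together with T_A + T_B = T₀.
T_A = T₀·b/(a+b) = 166.0·336/959.0 = 58.16 N·m; T_B = 107.8 N·m.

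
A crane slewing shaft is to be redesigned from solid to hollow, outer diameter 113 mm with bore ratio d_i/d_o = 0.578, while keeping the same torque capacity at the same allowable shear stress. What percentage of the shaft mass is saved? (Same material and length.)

27.9 %

Equal τ_max and T ⇒ the solid shaft needs d_s³ = d_o³(1−k⁴), so d_s = 113·(1−0.578⁴)^(1/3) = 108.6 mm.
Area ratio A_h/A_s = d_o²(1−k²)/d_s² = (1−k²)/(1−k⁴)^(2/3) = 0.7206.
Mass saving = 1 − 0.7206 = 27.9 %.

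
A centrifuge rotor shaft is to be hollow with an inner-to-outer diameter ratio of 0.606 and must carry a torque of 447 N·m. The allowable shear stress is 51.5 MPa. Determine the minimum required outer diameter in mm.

37.1 mm

For a hollow shaft with d_i/d_o = 0.606: τ_max = 16T/(π d_o³ (1−k⁴)), so d_o = [16T/(π τ_allow (1−k⁴))]^(1/3) = [16·447.0/(π·5.15×10^7·0.8651)]^(1/3) = 0.03711 m.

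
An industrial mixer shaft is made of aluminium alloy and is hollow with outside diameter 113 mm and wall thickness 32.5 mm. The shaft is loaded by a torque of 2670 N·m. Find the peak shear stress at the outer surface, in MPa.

9.74 MPa

J = π(d_o⁴ − d_i⁴)/32 = π(0.113⁴ − 0.0480⁴)/32 = 1.549×10^-5 m⁴.
τ_max = T·r/J = 2670 × 0.0565 / 1.549×10^-5 = 9.741×10^6 Pa.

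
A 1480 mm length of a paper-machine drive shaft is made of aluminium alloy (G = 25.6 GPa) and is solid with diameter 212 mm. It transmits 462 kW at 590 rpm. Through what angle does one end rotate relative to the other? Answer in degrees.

ω = 2π·590/60 = 61.78 rad/s, so T = P/ω = 462×10³ / 61.78 = 7478 N·m.
J = πd⁴/32 = π(0.212)⁴/32 = 1.983×10^-4 m⁴.
θ = T·L/(G·J) = 7478 × 1.48 / (25.6×10⁹ × 1.983×10^-4) = 2.180×10^-3 rad.

0.125°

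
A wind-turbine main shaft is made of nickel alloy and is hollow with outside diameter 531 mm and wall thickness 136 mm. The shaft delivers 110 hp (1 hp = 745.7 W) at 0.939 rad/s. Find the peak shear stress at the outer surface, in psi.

457 psi

ω = 0.939 rad/s, so T = P/ω = 110×745.7 / 0.9390 = 87360 N·m.
J = π(d_o⁴ − d_i⁴)/32 = π(0.531⁴ − 0.259⁴)/32 = 7.363×10^-3 m⁴.
τ_max = T·r/J = 87360 × 0.266 / 7.363×10^-3 = 3.150×10^6 Pa.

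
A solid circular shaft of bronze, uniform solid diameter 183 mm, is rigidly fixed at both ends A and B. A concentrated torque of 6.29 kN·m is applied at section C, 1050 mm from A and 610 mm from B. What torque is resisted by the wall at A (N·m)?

2310 N·m

With uniform GJ and both ends fixed, compatibility θ_AC = θ_CB gives T_A·a = T_B·b, together with T_A + T_B = T₀.
T_A = T₀·b/(a+b) = 6290·610/1660 = 2311 N·m; T_B = 3979 N·m.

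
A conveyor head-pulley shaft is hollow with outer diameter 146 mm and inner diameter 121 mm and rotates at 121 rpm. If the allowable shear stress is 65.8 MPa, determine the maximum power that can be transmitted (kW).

269 kW

J = π(d_o⁴ − d_i⁴)/32 = π(0.146⁴ − 0.121⁴)/32 = 2.356×10^-5 m⁴.
T_max = τ_allow·J/r = 6.58×10^7 × 2.356×10^-5 / 0.0730 = 21240 N·m.
ω = 2π·121/60 = 12.67 rad/s, so P_max = T_max·ω = 2.691×10^5 W.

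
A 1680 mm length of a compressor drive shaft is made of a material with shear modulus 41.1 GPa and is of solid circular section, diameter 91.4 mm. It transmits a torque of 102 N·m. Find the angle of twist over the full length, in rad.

6.09e-4 rad

J = πd⁴/32 = π(0.0914)⁴/32 = 6.851×10^-6 m⁴.
θ = T·L/(G·J) = 102.0 × 1.68 / (41.1×10⁹ × 6.851×10^-6) = 6.085×10^-4 rad.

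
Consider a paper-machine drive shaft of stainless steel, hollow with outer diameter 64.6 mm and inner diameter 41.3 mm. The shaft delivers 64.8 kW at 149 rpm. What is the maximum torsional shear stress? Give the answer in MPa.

94.2 MPa

ω = 2π·149/60 = 15.60 rad/s, so T = P/ω = 64.8×10³ / 15.60 = 4153 N·m.
J = π(d_o⁴ − d_i⁴)/32 = π(0.0646⁴ − 0.0413⁴)/32 = 1.424×10^-6 m⁴.
τ_max = T·r/J = 4153 × 0.0323 / 1.424×10^-6 = 9.419×10^7 Pa.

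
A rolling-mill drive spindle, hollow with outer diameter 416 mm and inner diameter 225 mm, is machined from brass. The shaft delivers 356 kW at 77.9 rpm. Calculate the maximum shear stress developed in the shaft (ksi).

ω = 2π·77.9/60 = 8.158 rad/s, so T = P/ω = 356×10³ / 8.158 = 43640 N·m.
J = π(d_o⁴ − d_i⁴)/32 = π(0.416⁴ − 0.225⁴)/32 = 2.689×10^-3 m⁴.
τ_max = T·r/J = 43640 × 0.208 / 2.689×10^-3 = 3.376×10^6 Pa.

0.490 ksi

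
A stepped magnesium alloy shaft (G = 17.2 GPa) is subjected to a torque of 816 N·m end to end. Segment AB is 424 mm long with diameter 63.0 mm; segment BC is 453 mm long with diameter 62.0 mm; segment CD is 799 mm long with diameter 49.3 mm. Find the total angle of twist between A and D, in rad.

J_AB = π(0.0630)⁴/32 = 1.55×10^-6 m⁴; J_BC = π(0.0620)⁴/32 = 1.45×10^-6 m⁴; J_CD = π(0.0493)⁴/32 = 5.80×10^-7 m⁴.
θ = (T/G)·Σ L_i/J_i = (816.0/17.2×10⁹)·(0.424/1.55×10^-6 + 0.453/1.45×10^-6 + 0.799/5.80×10^-7) = 0.09318 rad.

0.0932 rad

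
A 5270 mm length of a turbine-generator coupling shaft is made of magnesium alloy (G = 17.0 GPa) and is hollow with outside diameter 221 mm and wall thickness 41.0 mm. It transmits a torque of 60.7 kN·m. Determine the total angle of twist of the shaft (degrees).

5.46°

J = π(d_o⁴ − d_i⁴)/32 = π(0.221⁴ − 0.139⁴)/32 = 1.975×10^-4 m⁴.
θ = T·L/(G·J) = 60700 × 5.27 / (17.0×10⁹ × 1.975×10^-4) = 0.09526 rad.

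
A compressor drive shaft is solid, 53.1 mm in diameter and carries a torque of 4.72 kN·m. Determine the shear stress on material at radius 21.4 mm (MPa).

J = πd⁴/32 = π(0.0531)⁴/32 = 7.805×10^-7 m⁴.
Shear stress varies linearly with radius: τ = T·r/J = 4720 × 0.0214 / 7.805×10^-7 = 1.294×10^8 Pa.

129 MPa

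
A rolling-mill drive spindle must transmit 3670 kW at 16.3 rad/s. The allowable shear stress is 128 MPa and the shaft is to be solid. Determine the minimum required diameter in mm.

208 mm

ω = 16.3 rad/s, so T = P/ω = 3670×10³ / 16.30 = 225200 N·m.
For a solid shaft τ_max = 16T/(πd³), so d = (16T/(π τ_allow))^(1/3) = (16·225200/(π·1.28×10^8))^(1/3) = 0.2077 m.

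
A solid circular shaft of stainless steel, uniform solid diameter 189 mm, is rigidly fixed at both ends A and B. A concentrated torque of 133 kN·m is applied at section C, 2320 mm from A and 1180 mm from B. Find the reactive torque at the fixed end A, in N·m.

With uniform GJ and both ends fixed, compatibility θ_AC = θ_CB gives T_A·a = T_B·b, together with T_A + T_B = T₀.
T_A = T₀·b/(a+b) = 133000·1180/3500 = 44840 N·m; T_B = 88160 N·m.

44800 N·m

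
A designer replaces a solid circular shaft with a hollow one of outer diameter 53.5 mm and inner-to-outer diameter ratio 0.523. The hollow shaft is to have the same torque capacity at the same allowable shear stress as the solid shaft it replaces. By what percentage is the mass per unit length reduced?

23.5 %

Equal τ_max and T ⇒ the solid shaft needs d_s³ = d_o³(1−k⁴), so d_s = 53.5·(1−0.523⁴)^(1/3) = 52.13 mm.
Area ratio A_h/A_s = d_o²(1−k²)/d_s² = (1−k²)/(1−k⁴)^(2/3) = 0.7651.
Mass saving = 1 − 0.7651 = 23.5 %.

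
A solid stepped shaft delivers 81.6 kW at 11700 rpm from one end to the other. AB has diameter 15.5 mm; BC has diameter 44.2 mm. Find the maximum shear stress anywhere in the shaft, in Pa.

9.11e7 Pa

ω = 2π·11700/60 = 1225 rad/s, so T = P/ω = 81.6×10³ / 1225 = 66.60 N·m.
Under the same torque, τ_max = 16T/(πd³) is largest where d is smallest — segment AB (d = 15.5 mm).
τ_max = 16·66.60/(π·(0.0155)³) = 9.109×10^7 Pa.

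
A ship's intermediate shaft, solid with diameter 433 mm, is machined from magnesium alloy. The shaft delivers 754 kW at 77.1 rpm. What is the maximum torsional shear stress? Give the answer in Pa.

ω = 2π·77.1/60 = 8.074 rad/s, so T = P/ω = 754×10³ / 8.074 = 93390 N·m.
J = πd⁴/32 = π(0.433)⁴/32 = 3.451×10^-3 m⁴.
τ_max = T·r/J = 93390 × 0.216 / 3.451×10^-3 = 5.859×10^6 Pa.

5.86e6 Pa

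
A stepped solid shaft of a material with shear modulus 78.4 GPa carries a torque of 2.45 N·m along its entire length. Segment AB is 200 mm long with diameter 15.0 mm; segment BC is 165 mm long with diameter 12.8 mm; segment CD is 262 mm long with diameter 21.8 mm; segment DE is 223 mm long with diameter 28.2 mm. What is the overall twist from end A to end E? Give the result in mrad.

3.70 mrad

J_AB = π(0.0150)⁴/32 = 4.97×10^-9 m⁴; J_BC = π(0.0128)⁴/32 = 2.64×10^-9 m⁴; J_CD = π(0.0218)⁴/32 = 2.22×10^-8 m⁴; J_DE = π(0.0282)⁴/32 = 6.21×10^-8 m⁴.
θ = (T/G)·Σ L_i/J_i = (2.450/78.4×10⁹)·(0.200/4.97×10^-9 + 0.165/2.64×10^-9 + 0.262/2.22×10^-8 + 0.223/6.21×10^-8) = 3.696×10^-3 rad.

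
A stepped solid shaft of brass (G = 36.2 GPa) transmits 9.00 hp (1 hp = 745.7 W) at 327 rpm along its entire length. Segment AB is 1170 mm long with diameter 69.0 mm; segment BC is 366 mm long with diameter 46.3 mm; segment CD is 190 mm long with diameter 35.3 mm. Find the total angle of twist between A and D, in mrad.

14.0 mrad

ω = 2π·327/60 = 34.24 rad/s, so T = P/ω = 9.00×745.7 / 34.24 = 196.0 N·m.
J_AB = π(0.0690)⁴/32 = 2.23×10^-6 m⁴; J_BC = π(0.0463)⁴/32 = 4.51×10^-7 m⁴; J_CD = π(0.0353)⁴/32 = 1.52×10^-7 m⁴.
θ = (T/G)·Σ L_i/J_i = (196.0/36.2×10⁹)·(1.17/2.23×10^-6 + 0.366/4.51×10^-7 + 0.190/1.52×10^-7) = 0.01399 rad.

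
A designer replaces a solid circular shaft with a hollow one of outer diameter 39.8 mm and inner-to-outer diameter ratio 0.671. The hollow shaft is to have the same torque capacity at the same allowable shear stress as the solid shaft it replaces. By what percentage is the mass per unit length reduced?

Equal τ_max and T ⇒ the solid shaft needs d_s³ = d_o³(1−k⁴), so d_s = 39.8·(1−0.671⁴)^(1/3) = 36.91 mm.
Area ratio A_h/A_s = d_o²(1−k²)/d_s² = (1−k²)/(1−k⁴)^(2/3) = 0.6394.
Mass saving = 1 − 0.6394 = 36.1 %.

36.1 %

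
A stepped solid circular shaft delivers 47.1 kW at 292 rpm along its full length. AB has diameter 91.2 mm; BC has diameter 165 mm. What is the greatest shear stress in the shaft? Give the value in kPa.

ω = 2π·292/60 = 30.58 rad/s, so T = P/ω = 47.1×10³ / 30.58 = 1540 N·m.
Under the same torque, τ_max = 16T/(πd³) is largest where d is smallest — segment AB (d = 91.2 mm).
τ_max = 16·1540/(π·(0.0912)³) = 1.034×10^7 Pa.

10300 kPa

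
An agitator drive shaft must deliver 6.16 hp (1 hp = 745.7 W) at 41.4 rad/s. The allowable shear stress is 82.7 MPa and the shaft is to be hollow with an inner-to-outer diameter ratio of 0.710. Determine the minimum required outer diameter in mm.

20.9 mm

ω = 41.4 rad/s, so T = P/ω = 6.16×745.7 / 41.40 = 111.0 N·m.
For a hollow shaft with d_i/d_o = 0.710: τ_max = 16T/(π d_o³ (1−k⁴)), so d_o = [16T/(π τ_allow (1−k⁴))]^(1/3) = [16·111.0/(π·8.27×10^7·0.7459)]^(1/3) = 0.02092 m.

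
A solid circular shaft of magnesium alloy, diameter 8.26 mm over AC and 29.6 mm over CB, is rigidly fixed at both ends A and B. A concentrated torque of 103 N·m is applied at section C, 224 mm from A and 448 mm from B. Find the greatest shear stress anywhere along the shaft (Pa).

Compatibility: T_A·a/J_AC = T_B·b/J_CB with T_A + T_B = T₀.
J_AC = 4.57×10^-10 m⁴, J_CB = 7.54×10^-8 m⁴, so T_A = T₀·(J_AC/a)/((J_AC/a)+(J_CB/b)) = 1.234 N·m, T_B = 101.8 N·m.
τ in each portion: τ_AC = 1.12×10^7 Pa, τ_CB = 2.00×10^7 Pa; maximum is in CB.
τ_max = T_CB·r/J = 101.8·0.0148/7.54×10^-8 = 1.998×10^7 Pa.

2.00e7 Pa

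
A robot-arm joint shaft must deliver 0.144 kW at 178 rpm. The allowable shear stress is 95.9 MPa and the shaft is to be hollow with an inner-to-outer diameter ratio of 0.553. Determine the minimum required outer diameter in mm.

7.68 mm

ω = 2π·178/60 = 18.64 rad/s, so T = P/ω = 0.144×10³ / 18.64 = 7.725 N·m.
For a hollow shaft with d_i/d_o = 0.553: τ_max = 16T/(π d_o³ (1−k⁴)), so d_o = [16T/(π τ_allow (1−k⁴))]^(1/3) = [16·7.725/(π·9.59×10^7·0.9065)]^(1/3) = 0.007678 m.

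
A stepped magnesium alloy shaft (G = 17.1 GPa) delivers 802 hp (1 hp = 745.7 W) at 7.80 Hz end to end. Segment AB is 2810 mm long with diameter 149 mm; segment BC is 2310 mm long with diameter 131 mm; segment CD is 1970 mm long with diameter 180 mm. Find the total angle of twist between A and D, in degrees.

6.42°

ω = 2π·7.80 = 49.01 rad/s, so T = P/ω = 802×745.7 / 49.01 = 12200 N·m.
J_AB = π(0.149)⁴/32 = 4.84×10^-5 m⁴; J_BC = π(0.131)⁴/32 = 2.89×10^-5 m⁴; J_CD = π(0.180)⁴/32 = 1.03×10^-4 m⁴.
θ = (T/G)·Σ L_i/J_i = (12200/17.1×10⁹)·(2.81/4.84×10^-5 + 2.31/2.89×10^-5 + 1.97/1.03×10^-4) = 0.1121 rad.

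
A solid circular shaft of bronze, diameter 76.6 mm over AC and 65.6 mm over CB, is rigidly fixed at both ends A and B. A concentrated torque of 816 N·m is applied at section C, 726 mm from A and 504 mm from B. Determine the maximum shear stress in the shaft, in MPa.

Compatibility: T_A·a/J_AC = T_B·b/J_CB with T_A + T_B = T₀.
J_AC = 3.38×10^-6 m⁴, J_CB = 1.82×10^-6 m⁴, so T_A = T₀·(J_AC/a)/((J_AC/a)+(J_CB/b)) = 459.8 N·m, T_B = 356.2 N·m.
τ in each portion: τ_AC = 5.21×10^6 Pa, τ_CB = 6.43×10^6 Pa; maximum is in CB.
τ_max = T_CB·r/J = 356.2·0.0328/1.82×10^-6 = 6.427×10^6 Pa.

6.43 MPa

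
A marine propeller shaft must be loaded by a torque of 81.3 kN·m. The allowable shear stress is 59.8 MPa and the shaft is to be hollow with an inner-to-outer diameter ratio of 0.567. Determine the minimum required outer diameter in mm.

For a hollow shaft with d_i/d_o = 0.567: τ_max = 16T/(π d_o³ (1−k⁴)), so d_o = [16T/(π τ_allow (1−k⁴))]^(1/3) = [16·81300/(π·5.98×10^7·0.8966)]^(1/3) = 0.1977 m.

198 mm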